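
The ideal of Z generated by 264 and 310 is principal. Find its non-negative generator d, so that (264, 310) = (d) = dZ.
In the PID Z, (a, b) is generated by gcd(a, b). Compute gcd(310, 264) with the extended Euclidean algorithm, tracking rows (r, s, t) with s·310 + t·264 = r:
  row A: (310, 1, 0)   [1·310 + 0·264 = 310]
  row B: (264, 0, 1)   [0·310 + 1·264 = 264]
  310 = 1·264 + 46   → row C = row A − 1·row B = (46, 1, −1)   [check: 1·310 − 1·264 = 46]
  264 = 5·46 + 34   → row D = row B − 5·row C = (34, −5, 6)   [check: −5·310 + 6·264 = 34]
  46 = 1·34 + 12   → row E = row C − 1·row D = (12, 6, −7)   [check: 6·310 − 7·264 = 12]
  34 = 2·12 + 10   → row F = row D − 2·row E = (10, −17, 20)   [check: −17·310 + 20·264 = 10]
  12 = 1·10 + 2   → row G = row E − 1·row F = (2, 23, −27)   [check: 23·310 − 27·264 = 2]
  10 = 5·2 + 0   → remainder 0, stop. gcd = 2 (last nonzero row G).
So gcd(264, 310) = 2, with Bézout identity 23·310 − 27·264 = 2. Containment (⊇): the Bézout identity exhibits 2 as an element of (264, 310), giving (2) ⊆ (264, 310). Containment (⊆): since 2 | 264 and 2 | 310 (264 = 2·132, 310 = 2·155), every Z-linear combination of 264 and 310 is divisible by 2, so (264, 310) ⊆ (2). Therefore (264, 310) = (2), d = 2.

Final answer: (264, 310) = (2); d = 2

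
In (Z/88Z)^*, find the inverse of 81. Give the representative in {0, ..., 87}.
81^(−1) ≡ 25 (mod 88)

Apply the extended Euclidean algorithm to (88, 81), tracking rows (r, s, t) with s·88 + t·81 = r. Each division r_prev = q·r_cur + r_new produces the new row as (previous row) − q·(current row):
  row A: (88, 1, 0)   [1·88 + 0·81 = 88]
  row B: (81, 0, 1)   [0·88 + 1·81 = 81]
  88 = 1·81 + 7   → row C = row A − 1·row B = (7, 1, −1)   [check: 1·88 − 1·81 = 7]
  81 = 11·7 + 4   → row D = row B − 11·row C = (4, −11, 12)   [check: −11·88 + 12·81 = 4]
  7 = 1·4 + 3   → row E = row C − 1·row D = (3, 12, −13)   [check: 12·88 − 13·81 = 3]
  4 = 1·3 + 1   → row F = row D − 1·row E = (1, −23, 25)   [check: −23·88 + 25·81 = 1]
  3 = 3·1 + 0   → remainder 0, stop. gcd = 1 (last nonzero row F).
The gcd is 1, so 81 is invertible mod 88. The last nonzero row gives −23·88 + 25·81 = 1, so t = 25. So 81^(−1) ≡ 25 (mod 88). Verify: 81 · 25 = 2025 ≡ 1 (mod 88). ✓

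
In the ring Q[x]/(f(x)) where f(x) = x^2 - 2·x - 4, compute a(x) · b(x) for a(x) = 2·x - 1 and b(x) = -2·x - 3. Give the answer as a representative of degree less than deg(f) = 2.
First multiply in Q[x] without reducing: a · b = -4·x^2 - 4·x + 3. Now divide by f(x) = x^2 - 2·x - 4, eliminating the leading term at each step:
  leading term -4·x^2: subtract (-4)·f(x) = -4·x^2 + 8·x + 16, leaving -12·x - 13
The degree is now < 2, so this is the remainder. Hence a · b ≡ -12·x - 13 in Q[x]/(f).

Final answer: a · b ≡ -12·x - 13 (mod f(x))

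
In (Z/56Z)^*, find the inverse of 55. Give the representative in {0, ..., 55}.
Apply the extended Euclidean algorithm to (56, 55), tracking rows (r, s, t) with s·56 + t·55 = r. Each division r_prev = q·r_cur + r_new produces the new row as (previous row) − q·(current row):
  row A: (56, 1, 0)   [1·56 + 0·55 = 56]
  row B: (55, 0, 1)   [0·56 + 1·55 = 55]
  56 = 1·55 + 1   → row C = row A − 1·row B = (1, 1, −1)   [check: 1·56 − 1·55 = 1]
  55 = 55·1 + 0   → remainder 0, stop. gcd = 1 (last nonzero row C).
The gcd is 1, so 55 is invertible mod 56. The last nonzero row gives 1·56 − 1·55 = 1, so t = −1. So 55^(−1) ≡ −1 ≡ 55 (mod 56). Verify: 55 · 55 = 3025 ≡ 1 (mod 56). ✓

Final answer: 55^(−1) ≡ 55 (mod 56)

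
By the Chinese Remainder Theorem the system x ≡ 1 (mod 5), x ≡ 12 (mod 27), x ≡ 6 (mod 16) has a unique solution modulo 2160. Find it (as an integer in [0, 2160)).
The moduli 5, 27, 16 are pairwise coprime, so by the CRT there is a unique solution mod 5·27·16 = 2160.
Solve by successive substitution. Start with x ≡ 1 (mod 5).
  Combine with x ≡ 12 (mod 27): write x = 1 + 5·t and require 1 + 5·t ≡ 12 (mod 27), i.e. 5·t ≡ 12 − 1 ≡ 11 (mod 27). Since 5^(−1) ≡ 11 (mod 27), t ≡ 11·11 ≡ 13 (mod 27). So x ≡ 1 + 5·13 = 66 (mod 135).
  Combine with x ≡ 6 (mod 16): write x = 66 + 135·t and require 66 + 135·t ≡ 6 (mod 16), i.e. 135·t ≡ 6 − 66 ≡ 4 (mod 16). Since 135^(−1) ≡ 7 (mod 16) (135 ≡ 7 (mod 16)), t ≡ 7·4 ≡ 12 (mod 16). So x ≡ 66 + 135·12 = 1686 (mod 2160).
Unique solution in [0, 2160): x = 1686.

Final answer: x ≡ 1686 (mod 2160); the representative in [0, 2160) is 1686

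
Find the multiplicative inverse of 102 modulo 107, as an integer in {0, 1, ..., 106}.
102^(−1) ≡ 64 (mod 107)

Apply the extended Euclidean algorithm to (107, 102), tracking rows (r, s, t) with s·107 + t·102 = r. Each division r_prev = q·r_cur + r_new produces the new row as (previous row) − q·(current row):
  row A: (107, 1, 0)   [1·107 + 0·102 = 107]
  row B: (102, 0, 1)   [0·107 + 1·102 = 102]
  107 = 1·102 + 5   → row C = row A − 1·row B = (5, 1, −1)   [check: 1·107 − 1·102 = 5]
  102 = 20·5 + 2   → row D = row B − 20·row C = (2, −20, 21)   [check: −20·107 + 21·102 = 2]
  5 = 2·2 + 1   → row E = row C − 2·row D = (1, 41, −43)   [check: 41·107 − 43·102 = 1]
  2 = 2·1 + 0   → remainder 0, stop. gcd = 1 (last nonzero row E).
The gcd is 1, so 102 is invertible mod 107. The last nonzero row gives 41·107 − 43·102 = 1, so t = −43. So 102^(−1) ≡ −43 ≡ 64 (mod 107). Verify: 102 · 64 = 6528 ≡ 1 (mod 107). ✓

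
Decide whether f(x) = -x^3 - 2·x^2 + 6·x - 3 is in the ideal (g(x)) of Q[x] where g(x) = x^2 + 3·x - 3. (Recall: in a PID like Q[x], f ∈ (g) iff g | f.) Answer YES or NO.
YES

In Q[x] the ideal (g) consists of all multiples of g, so f ∈ (g) iff g | f, i.e. iff the remainder of f on division by g is 0. Divide f by g (g is monic, so eliminate the leading term of the running remainder at each step):
  leading term -x^3: subtract (-x)·g(x) = -x^3 - 3·x^2 + 3·x, leaving x^2 + 3·x - 3
  leading term x^2: subtract (1)·g(x) = x^2 + 3·x - 3, leaving 0
The remainder is 0, so f(x) = g(x) · h(x) with h(x) = 1 - x. Hence g | f, i.e. f ∈ (g).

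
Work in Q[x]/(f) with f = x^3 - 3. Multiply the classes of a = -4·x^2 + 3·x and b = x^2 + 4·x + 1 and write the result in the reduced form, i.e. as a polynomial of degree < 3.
a · b ≡ 8·x^2 - 9·x - 39 (mod f(x))

First multiply in Q[x] without reducing: a · b = -4·x^4 - 13·x^3 + 8·x^2 + 3·x. Now divide by f(x) = x^3 - 3, eliminating the leading term at each step:
  leading term -4·x^4: subtract (-4·x)·f(x) = -4·x^4 + 12·x, leaving -13·x^3 + 8·x^2 - 9·x
  leading term -13·x^3: subtract (-13)·f(x) = 39 - 13·x^3, leaving 8·x^2 - 9·x - 39
The degree is now < 3, so this is the remainder. Hence a · b ≡ 8·x^2 - 9·x - 39 in Q[x]/(f).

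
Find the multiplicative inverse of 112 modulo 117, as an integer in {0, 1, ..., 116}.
112^(−1) ≡ 70 (mod 117)

Apply the extended Euclidean algorithm to (117, 112), tracking rows (r, s, t) with s·117 + t·112 = r. Each division r_prev = q·r_cur + r_new produces the new row as (previous row) − q·(current row):
  row A: (117, 1, 0)   [1·117 + 0·112 = 117]
  row B: (112, 0, 1)   [0·117 + 1·112 = 112]
  117 = 1·112 + 5   → row C = row A − 1·row B = (5, 1, −1)   [check: 1·117 − 1·112 = 5]
  112 = 22·5 + 2   → row D = row B − 22·row C = (2, −22, 23)   [check: −22·117 + 23·112 = 2]
  5 = 2·2 + 1   → row E = row C − 2·row D = (1, 45, −47)   [check: 45·117 − 47·112 = 1]
  2 = 2·1 + 0   → remainder 0, stop. gcd = 1 (last nonzero row E).
The gcd is 1, so 112 is invertible mod 117. The last nonzero row gives 45·117 − 47·112 = 1, so t = −47. So 112^(−1) ≡ −47 ≡ 70 (mod 117). Verify: 112 · 70 = 7840 ≡ 1 (mod 117). ✓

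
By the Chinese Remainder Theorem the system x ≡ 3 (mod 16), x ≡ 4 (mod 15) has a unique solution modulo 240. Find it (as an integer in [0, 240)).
The moduli 16, 15 are pairwise coprime, so by the CRT there is a unique solution mod 16·15 = 240.
Solve by successive substitution. Start with x ≡ 3 (mod 16).
  Combine with x ≡ 4 (mod 15): write x = 3 + 16·t and require 3 + 16·t ≡ 4 (mod 15), i.e. 16·t ≡ 4 − 3 ≡ 1 (mod 15). Since 16^(−1) ≡ 1 (mod 15) (16 ≡ 1 (mod 15)), t ≡ 1·1 ≡ 1 (mod 15). So x ≡ 3 + 16·1 = 19 (mod 240).
Unique solution in [0, 240): x = 19.

Final answer: x ≡ 19 (mod 240); the representative in [0, 240) is 19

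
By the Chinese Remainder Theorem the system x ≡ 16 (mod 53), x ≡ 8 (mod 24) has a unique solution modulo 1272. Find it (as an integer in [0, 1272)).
x ≡ 440 (mod 1272); the representative in [0, 1272) is 440

The moduli 53, 24 are pairwise coprime, so by the CRT there is a unique solution mod 53·24 = 1272.
Solve by successive substitution. Start with x ≡ 16 (mod 53).
  Combine with x ≡ 8 (mod 24): write x = 16 + 53·t and require 16 + 53·t ≡ 8 (mod 24), i.e. 53·t ≡ 8 − 16 ≡ 16 (mod 24). Since 53^(−1) ≡ 5 (mod 24) (53 ≡ 5 (mod 24)), t ≡ 5·16 ≡ 8 (mod 24). So x ≡ 16 + 53·8 = 440 (mod 1272).
Unique solution in [0, 1272): x = 440.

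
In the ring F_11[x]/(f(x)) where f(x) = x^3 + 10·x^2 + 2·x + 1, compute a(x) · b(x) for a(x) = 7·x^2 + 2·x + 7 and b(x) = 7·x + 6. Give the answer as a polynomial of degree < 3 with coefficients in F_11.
a · b ≡ 6·x^2 + 7·x + 4 (mod f(x))

Multiply as integer polynomials: a · b = 49·x^3 + 56·x^2 + 61·x + 42. Reducing coefficients mod 11: a · b ≡ 5·x^3 + x^2 + 6·x + 9. Now divide by f(x) = x^3 + 10·x^2 + 2·x + 1 in F_11[x], eliminating the leading term at each step:
  leading term 5·x^3: subtract (5)·f(x) = 5·x^3 + 6·x^2 + 10·x + 5, leaving 6·x^2 + 7·x + 4 (coefficients mod 11)
The degree is now < 3, so this is the remainder. Hence a · b ≡ 6·x^2 + 7·x + 4 in F_11[x]/(f).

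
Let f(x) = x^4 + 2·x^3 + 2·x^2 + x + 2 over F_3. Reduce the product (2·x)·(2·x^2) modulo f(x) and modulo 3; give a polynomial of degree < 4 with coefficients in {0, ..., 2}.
a · b ≡ x^3 (mod f(x))

Multiply as integer polynomials: a · b = 4·x^3. Reducing coefficients mod 3: a · b ≡ x^3. This already has degree < 4, so no reduction by f is needed. Hence a · b ≡ x^3 in F_3[x]/(f).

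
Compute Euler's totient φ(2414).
φ(2414) = 1120

φ is multiplicative, with φ(p^e) = p^e − p^(e−1). Factorise 2414 = 2 · 17 · 71. Then
  φ(2414) = (2 − 1) · (17 − 1) · (71 − 1) = 1 · 16 · 70 = 1120.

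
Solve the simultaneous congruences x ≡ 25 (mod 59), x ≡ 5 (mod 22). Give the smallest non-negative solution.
The moduli 59, 22 are pairwise coprime, so by the CRT there is a unique solution mod 59·22 = 1298.
Solve by successive substitution. Start with x ≡ 25 (mod 59).
  Combine with x ≡ 5 (mod 22): write x = 25 + 59·t and require 25 + 59·t ≡ 5 (mod 22), i.e. 59·t ≡ 5 − 25 ≡ 2 (mod 22). Since 59^(−1) ≡ 3 (mod 22) (59 ≡ 15 (mod 22)), t ≡ 3·2 ≡ 6 (mod 22). So x ≡ 25 + 59·6 = 379 (mod 1298).
Unique solution in [0, 1298): x = 379.

Final answer: x ≡ 379 (mod 1298); the representative in [0, 1298) is 379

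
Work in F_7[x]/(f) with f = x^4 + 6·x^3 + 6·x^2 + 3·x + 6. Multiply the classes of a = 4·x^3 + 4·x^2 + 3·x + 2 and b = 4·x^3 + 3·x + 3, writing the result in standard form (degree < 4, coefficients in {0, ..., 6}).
Multiply as integer polynomials: a · b = 16·x^6 + 16·x^5 + 24·x^4 + 32·x^3 + 21·x^2 + 15·x + 6. Reducing coefficients mod 7: a · b ≡ 2·x^6 + 2·x^5 + 3·x^4 + 4·x^3 + x + 6. Now divide by f(x) = x^4 + 6·x^3 + 6·x^2 + 3·x + 6 in F_7[x], eliminating the leading term at each step:
  leading term 2·x^6: subtract (2·x^2)·f(x) = 2·x^6 + 5·x^5 + 5·x^4 + 6·x^3 + 5·x^2, leaving 4·x^5 + 5·x^4 + 5·x^3 + 2·x^2 + x + 6 (coefficients mod 7)
  leading term 4·x^5: subtract (4·x)·f(x) = 4·x^5 + 3·x^4 + 3·x^3 + 5·x^2 + 3·x, leaving 2·x^4 + 2·x^3 + 4·x^2 + 5·x + 6 (coefficients mod 7)
  leading term 2·x^4: subtract (2)·f(x) = 2·x^4 + 5·x^3 + 5·x^2 + 6·x + 5, leaving 4·x^3 + 6·x^2 + 6·x + 1 (coefficients mod 7)
The degree is now < 4, so this is the remainder. Hence a · b ≡ 4·x^3 + 6·x^2 + 6·x + 1 in F_7[x]/(f).

Final answer: a · b ≡ 4·x^3 + 6·x^2 + 6·x + 1 (mod f(x))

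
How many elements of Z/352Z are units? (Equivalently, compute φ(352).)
An element a ∈ Z/352Z is a unit iff gcd(a, 352) = 1, so the number of units is φ(352). φ is multiplicative, with φ(p^e) = p^e − p^(e−1). Factorise 352 = 2^5 · 11. Then
  φ(352) = (2^5 − 2^4) · (11 − 1) = 16 · 10 = 160.

Final answer: Z/352Z has φ(352) = 160 units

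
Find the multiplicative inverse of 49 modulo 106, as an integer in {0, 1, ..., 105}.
Apply the extended Euclidean algorithm to (106, 49), tracking rows (r, s, t) with s·106 + t·49 = r. Each division r_prev = q·r_cur + r_new produces the new row as (previous row) − q·(current row):
  row A: (106, 1, 0)   [1·106 + 0·49 = 106]
  row B: (49, 0, 1)   [0·106 + 1·49 = 49]
  106 = 2·49 + 8   → row C = row A − 2·row B = (8, 1, −2)   [check: 1·106 − 2·49 = 8]
  49 = 6·8 + 1   → row D = row B − 6·row C = (1, −6, 13)   [check: −6·106 + 13·49 = 1]
  8 = 8·1 + 0   → remainder 0, stop. gcd = 1 (last nonzero row D).
The gcd is 1, so 49 is invertible mod 106. The last nonzero row gives −6·106 + 13·49 = 1, so t = 13. So 49^(−1) ≡ 13 (mod 106). Verify: 49 · 13 = 637 ≡ 1 (mod 106). ✓

Final answer: 49^(−1) ≡ 13 (mod 106)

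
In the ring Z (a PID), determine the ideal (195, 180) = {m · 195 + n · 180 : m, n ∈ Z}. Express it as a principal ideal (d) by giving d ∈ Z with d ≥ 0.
In the PID Z, (a, b) is generated by gcd(a, b). Compute gcd(195, 180) with the extended Euclidean algorithm, tracking rows (r, s, t) with s·195 + t·180 = r:
  row A: (195, 1, 0)   [1·195 + 0·180 = 195]
  row B: (180, 0, 1)   [0·195 + 1·180 = 180]
  195 = 1·180 + 15   → row C = row A − 1·row B = (15, 1, −1)   [check: 1·195 − 1·180 = 15]
  180 = 12·15 + 0   → remainder 0, stop. gcd = 15 (last nonzero row C).
So gcd(195, 180) = 15, with Bézout identity 1·195 − 1·180 = 15. Containment (⊇): the Bézout identity exhibits 15 as an element of (195, 180), giving (15) ⊆ (195, 180). Containment (⊆): since 15 | 195 and 15 | 180 (195 = 15·13, 180 = 15·12), every Z-linear combination of 195 and 180 is divisible by 15, so (195, 180) ⊆ (15). Therefore (195, 180) = (15), d = 15.

Final answer: (195, 180) = (15); d = 15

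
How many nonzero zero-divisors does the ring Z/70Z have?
Z/70Z has 45 nonzero zero-divisors

In Z/70Z each nonzero element is either a unit (gcd with 70 is 1) or a zero-divisor (gcd > 1). The number of units is φ(70): factorise 70 = 2 · 5 · 7, so φ(70) = (2 − 1) · (5 − 1) · (7 − 1) = 1 · 4 · 6 = 24. The nonzero elements number 70 − 1 = 69. Hence the nonzero zero-divisors number 69 − 24 = 45.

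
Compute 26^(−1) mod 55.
26^(−1) ≡ 36 (mod 55)

Apply the extended Euclidean algorithm to (55, 26), tracking rows (r, s, t) with s·55 + t·26 = r. Each division r_prev = q·r_cur + r_new produces the new row as (previous row) − q·(current row):
  row A: (55, 1, 0)   [1·55 + 0·26 = 55]
  row B: (26, 0, 1)   [0·55 + 1·26 = 26]
  55 = 2·26 + 3   → row C = row A − 2·row B = (3, 1, −2)   [check: 1·55 − 2·26 = 3]
  26 = 8·3 + 2   → row D = row B − 8·row C = (2, −8, 17)   [check: −8·55 + 17·26 = 2]
  3 = 1·2 + 1   → row E = row C − 1·row D = (1, 9, −19)   [check: 9·55 − 19·26 = 1]
  2 = 2·1 + 0   → remainder 0, stop. gcd = 1 (last nonzero row E).
The gcd is 1, so 26 is invertible mod 55. The last nonzero row gives 9·55 − 19·26 = 1, so t = −19. So 26^(−1) ≡ −19 ≡ 36 (mod 55). Verify: 26 · 36 = 936 ≡ 1 (mod 55). ✓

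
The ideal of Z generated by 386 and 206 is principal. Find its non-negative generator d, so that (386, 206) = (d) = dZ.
(386, 206) = (2); d = 2

In the PID Z, (a, b) is generated by gcd(a, b). Compute gcd(386, 206) with the extended Euclidean algorithm, tracking rows (r, s, t) with s·386 + t·206 = r:
  row A: (386, 1, 0)   [1·386 + 0·206 = 386]
  row B: (206, 0, 1)   [0·386 + 1·206 = 206]
  386 = 1·206 + 180   → row C = row A − 1·row B = (180, 1, −1)   [check: 1·386 − 1·206 = 180]
  206 = 1·180 + 26   → row D = row B − 1·row C = (26, −1, 2)   [check: −1·386 + 2·206 = 26]
  180 = 6·26 + 24   → row E = row C − 6·row D = (24, 7, −13)   [check: 7·386 − 13·206 = 24]
  26 = 1·24 + 2   → row F = row D − 1·row E = (2, −8, 15)   [check: −8·386 + 15·206 = 2]
  24 = 12·2 + 0   → remainder 0, stop. gcd = 2 (last nonzero row F).
So gcd(386, 206) = 2, with Bézout identity −8·386 + 15·206 = 2. Containment (⊇): the Bézout identity exhibits 2 as an element of (386, 206), giving (2) ⊆ (386, 206). Containment (⊆): since 2 | 386 and 2 | 206 (386 = 2·193, 206 = 2·103), every Z-linear combination of 386 and 206 is divisible by 2, so (386, 206) ⊆ (2). Therefore (386, 206) = (2), d = 2.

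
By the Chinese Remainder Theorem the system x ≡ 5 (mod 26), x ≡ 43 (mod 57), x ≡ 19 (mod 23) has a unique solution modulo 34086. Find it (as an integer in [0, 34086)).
x ≡ 31621 (mod 34086); the representative in [0, 34086) is 31621

The moduli 26, 57, 23 are pairwise coprime, so by the CRT there is a unique solution mod 26·57·23 = 34086.
Solve by successive substitution. Start with x ≡ 5 (mod 26).
  Combine with x ≡ 43 (mod 57): write x = 5 + 26·t and require 5 + 26·t ≡ 43 (mod 57), i.e. 26·t ≡ 43 − 5 ≡ 38 (mod 57). Since 26^(−1) ≡ 11 (mod 57), t ≡ 11·38 ≡ 19 (mod 57). So x ≡ 5 + 26·19 = 499 (mod 1482).
  Combine with x ≡ 19 (mod 23): write x = 499 + 1482·t and require 499 + 1482·t ≡ 19 (mod 23), i.e. 1482·t ≡ 19 − 499 ≡ 3 (mod 23). Since 1482^(−1) ≡ 7 (mod 23) (1482 ≡ 10 (mod 23)), t ≡ 7·3 ≡ 21 (mod 23). So x ≡ 499 + 1482·21 = 31621 (mod 34086).
Unique solution in [0, 34086): x = 31621.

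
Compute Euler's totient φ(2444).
φ(2444) = 1104

φ is multiplicative, with φ(p^e) = p^e − p^(e−1). Factorise 2444 = 2^2 · 13 · 47. Then
  φ(2444) = (2^2 − 2^1) · (13 − 1) · (47 − 1) = 2 · 12 · 46 = 1104.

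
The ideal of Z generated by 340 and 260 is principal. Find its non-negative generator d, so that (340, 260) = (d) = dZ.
(340, 260) = (20); d = 20

In the PID Z, (a, b) is generated by gcd(a, b). Compute gcd(340, 260) with the extended Euclidean algorithm, tracking rows (r, s, t) with s·340 + t·260 = r:
  row A: (340, 1, 0)   [1·340 + 0·260 = 340]
  row B: (260, 0, 1)   [0·340 + 1·260 = 260]
  340 = 1·260 + 80   → row C = row A − 1·row B = (80, 1, −1)   [check: 1·340 − 1·260 = 80]
  260 = 3·80 + 20   → row D = row B − 3·row C = (20, −3, 4)   [check: −3·340 + 4·260 = 20]
  80 = 4·20 + 0   → remainder 0, stop. gcd = 20 (last nonzero row D).
So gcd(340, 260) = 20, with Bézout identity −3·340 + 4·260 = 20. Containment (⊇): the Bézout identity exhibits 20 as an element of (340, 260), giving (20) ⊆ (340, 260). Containment (⊆): since 20 | 340 and 20 | 260 (340 = 20·17, 260 = 20·13), every Z-linear combination of 340 and 260 is divisible by 20, so (340, 260) ⊆ (20). Therefore (340, 260) = (20), d = 20.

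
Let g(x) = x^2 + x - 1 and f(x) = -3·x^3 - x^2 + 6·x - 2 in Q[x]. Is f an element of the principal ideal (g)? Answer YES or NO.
NO

In Q[x] the ideal (g) consists of all multiples of g, so f ∈ (g) iff g | f, i.e. iff the remainder of f on division by g is 0. Divide f by g (g is monic, so eliminate the leading term of the running remainder at each step):
  leading term -3·x^3: subtract (-3·x)·g(x) = -3·x^3 - 3·x^2 + 3·x, leaving 2·x^2 + 3·x - 2
  leading term 2·x^2: subtract (2)·g(x) = 2·x^2 + 2·x - 2, leaving x
The remainder r(x) = x ≠ 0 (and deg r < deg g), so g ∤ f, i.e. f ∉ (g).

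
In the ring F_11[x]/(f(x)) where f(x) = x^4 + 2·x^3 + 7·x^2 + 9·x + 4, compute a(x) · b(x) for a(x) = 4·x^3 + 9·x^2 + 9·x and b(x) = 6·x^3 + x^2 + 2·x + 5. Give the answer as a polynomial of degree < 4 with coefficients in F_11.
Multiply as integer polynomials: a · b = 24·x^6 + 58·x^5 + 71·x^4 + 47·x^3 + 63·x^2 + 45·x. Reducing coefficients mod 11: a · b ≡ 2·x^6 + 3·x^5 + 5·x^4 + 3·x^3 + 8·x^2 + x. Now divide by f(x) = x^4 + 2·x^3 + 7·x^2 + 9·x + 4 in F_11[x], eliminating the leading term at each step:
  leading term 2·x^6: subtract (2·x^2)·f(x) = 2·x^6 + 4·x^5 + 3·x^4 + 7·x^3 + 8·x^2, leaving 10·x^5 + 2·x^4 + 7·x^3 + x (coefficients mod 11)
  leading term 10·x^5: subtract (10·x)·f(x) = 10·x^5 + 9·x^4 + 4·x^3 + 2·x^2 + 7·x, leaving 4·x^4 + 3·x^3 + 9·x^2 + 5·x (coefficients mod 11)
  leading term 4·x^4: subtract (4)·f(x) = 4·x^4 + 8·x^3 + 6·x^2 + 3·x + 5, leaving 6·x^3 + 3·x^2 + 2·x + 6 (coefficients mod 11)
The degree is now < 4, so this is the remainder. Hence a · b ≡ 6·x^3 + 3·x^2 + 2·x + 6 in F_11[x]/(f).

Final answer: a · b ≡ 6·x^3 + 3·x^2 + 2·x + 6 (mod f(x))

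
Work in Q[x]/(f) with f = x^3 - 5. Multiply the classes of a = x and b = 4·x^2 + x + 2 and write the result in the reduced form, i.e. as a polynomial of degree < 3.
a · b ≡ x^2 + 2·x + 20 (mod f(x))

First multiply in Q[x] without reducing: a · b = 4·x^3 + x^2 + 2·x. Now divide by f(x) = x^3 - 5, eliminating the leading term at each step:
  leading term 4·x^3: subtract (4)·f(x) = 4·x^3 - 20, leaving x^2 + 2·x + 20
The degree is now < 3, so this is the remainder. Hence a · b ≡ x^2 + 2·x + 20 in Q[x]/(f).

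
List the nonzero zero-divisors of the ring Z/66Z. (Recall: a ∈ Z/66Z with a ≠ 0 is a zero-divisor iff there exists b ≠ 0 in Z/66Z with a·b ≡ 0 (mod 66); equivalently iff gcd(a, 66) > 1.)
nonzero zero-divisors of Z/66Z = {2, 3, 4, 6, 8, 9, 10, 11, 12, 14, 15, 16, 18, 20, 21, 22, 24, 26, 27, 28, 30, 32, 33, 34, 36, 38, 39, 40, 42, 44, 45, 46, 48, 50, 51, 52, 54, 55, 56, 57, 58, 60, 62, 63, 64}

An element a ∈ Z/66Z (with a ≠ 0) is a zero-divisor iff gcd(a, 66) > 1 (because a is a unit precisely when gcd(a, n) = 1, and in Z/nZ every nonzero, non-unit element is a zero-divisor). Scan a = 1, ..., 65 and keep those with gcd(a, 66) > 1:
  gcd(2, 66) = 2, gcd(3, 66) = 3, gcd(4, 66) = 2, gcd(6, 66) = 6, gcd(8, 66) = 2, gcd(9, 66) = 3, gcd(10, 66) = 2, gcd(11, 66) = 11, gcd(12, 66) = 6, gcd(14, 66) = 2, gcd(15, 66) = 3, gcd(16, 66) = 2, gcd(18, 66) = 6, gcd(20, 66) = 2, gcd(21, 66) = 3, gcd(22, 66) = 22, gcd(24, 66) = 6, gcd(26, 66) = 2, gcd(27, 66) = 3, gcd(28, 66) = 2, gcd(30, 66) = 6, gcd(32, 66) = 2, gcd(33, 66) = 33, gcd(34, 66) = 2, gcd(36, 66) = 6, gcd(38, 66) = 2, gcd(39, 66) = 3, gcd(40, 66) = 2, gcd(42, 66) = 6, gcd(44, 66) = 22, gcd(45, 66) = 3, gcd(46, 66) = 2, gcd(48, 66) = 6, gcd(50, 66) = 2, gcd(51, 66) = 3, gcd(52, 66) = 2, gcd(54, 66) = 6, gcd(55, 66) = 11, gcd(56, 66) = 2, gcd(57, 66) = 3, gcd(58, 66) = 2, gcd(60, 66) = 6, gcd(62, 66) = 2, gcd(63, 66) = 3, gcd(64, 66) = 2.
All other a ∈ {1, ..., 65} have gcd(a, 66) = 1 and are units. So the nonzero zero-divisors are exactly the 45 values of a appearing in this scan.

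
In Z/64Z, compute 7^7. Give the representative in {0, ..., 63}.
Use repeated squaring. Binary(7) = 111. Walk through the bits of the exponent 7 left-to-right: at each bit after the leading one, square the running value, then multiply by 7 if the bit is 1 (always reducing mod 64):
  bit 1 = 1 (leading): start with 7.
  bit 2 = 1: square 7^2 = 49; bit is 1, so multiply 49·7 = 343 ≡ 23 (mod 64).
  bit 3 = 1: square 23^2 = 529 ≡ 17; bit is 1, so multiply 17·7 = 119 ≡ 55 (mod 64).
Final value: 7^7 ≡ 55 (mod 64).

Final answer: 55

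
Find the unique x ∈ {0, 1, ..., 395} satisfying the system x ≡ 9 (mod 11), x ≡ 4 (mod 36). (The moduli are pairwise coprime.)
x ≡ 328 (mod 396); the representative in [0, 396) is 328

The moduli 11, 36 are pairwise coprime, so by the CRT there is a unique solution mod 11·36 = 396.
Solve by successive substitution. Start with x ≡ 9 (mod 11).
  Combine with x ≡ 4 (mod 36): write x = 9 + 11·t and require 9 + 11·t ≡ 4 (mod 36), i.e. 11·t ≡ 4 − 9 ≡ 31 (mod 36). Since 11^(−1) ≡ 23 (mod 36), t ≡ 23·31 ≡ 29 (mod 36). So x ≡ 9 + 11·29 = 328 (mod 396).
Unique solution in [0, 396): x = 328.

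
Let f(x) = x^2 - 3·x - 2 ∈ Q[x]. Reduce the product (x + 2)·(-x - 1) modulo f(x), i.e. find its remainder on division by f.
a · b ≡ -6·x - 4 (mod f(x))

First multiply in Q[x] without reducing: a · b = -x^2 - 3·x - 2. Now divide by f(x) = x^2 - 3·x - 2, eliminating the leading term at each step:
  leading term -x^2: subtract (-1)·f(x) = -x^2 + 3·x + 2, leaving -6·x - 4
The degree is now < 2, so this is the remainder. Hence a · b ≡ -6·x - 4 in Q[x]/(f).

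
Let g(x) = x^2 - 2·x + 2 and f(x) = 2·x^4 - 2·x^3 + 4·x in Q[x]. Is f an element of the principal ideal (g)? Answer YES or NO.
In Q[x] the ideal (g) consists of all multiples of g, so f ∈ (g) iff g | f, i.e. iff the remainder of f on division by g is 0. Divide f by g (g is monic, so eliminate the leading term of the running remainder at each step):
  leading term 2·x^4: subtract (2·x^2)·g(x) = 2·x^4 - 4·x^3 + 4·x^2, leaving 2·x^3 - 4·x^2 + 4·x
  leading term 2·x^3: subtract (2·x)·g(x) = 2·x^3 - 4·x^2 + 4·x, leaving 0
The remainder is 0, so f(x) = g(x) · h(x) with h(x) = 2·x^2 + 2·x. Hence g | f, i.e. f ∈ (g).

Final answer: YES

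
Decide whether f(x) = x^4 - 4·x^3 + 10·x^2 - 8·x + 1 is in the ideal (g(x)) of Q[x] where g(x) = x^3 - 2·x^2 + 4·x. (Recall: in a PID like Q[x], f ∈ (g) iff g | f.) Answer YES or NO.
NO

In Q[x] the ideal (g) consists of all multiples of g, so f ∈ (g) iff g | f, i.e. iff the remainder of f on division by g is 0. Divide f by g (g is monic, so eliminate the leading term of the running remainder at each step):
  leading term x^4: subtract (x)·g(x) = x^4 - 2·x^3 + 4·x^2, leaving -2·x^3 + 6·x^2 - 8·x + 1
  leading term -2·x^3: subtract (-2)·g(x) = -2·x^3 + 4·x^2 - 8·x, leaving 2·x^2 + 1
The remainder r(x) = 2·x^2 + 1 ≠ 0 (and deg r < deg g), so g ∤ f, i.e. f ∉ (g).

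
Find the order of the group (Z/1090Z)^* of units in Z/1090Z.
(Z/1090Z)^* consists of the classes a with gcd(a, 1090) = 1, so its order is φ(1090). φ is multiplicative, with φ(p^e) = p^e − p^(e−1). Factorise 1090 = 2 · 5 · 109. Then
  φ(1090) = (2 − 1) · (5 − 1) · (109 − 1) = 1 · 4 · 108 = 432.
Thus |(Z/1090Z)^*| = 432.

Final answer: |(Z/1090Z)^*| = 432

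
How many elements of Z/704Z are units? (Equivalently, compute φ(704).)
Z/704Z has φ(704) = 320 units

An element a ∈ Z/704Z is a unit iff gcd(a, 704) = 1, so the number of units is φ(704). φ is multiplicative, with φ(p^e) = p^e − p^(e−1). Factorise 704 = 2^6 · 11. Then
  φ(704) = (2^6 − 2^5) · (11 − 1) = 32 · 10 = 320.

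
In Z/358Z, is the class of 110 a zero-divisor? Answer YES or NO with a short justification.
gcd(110, 358) = 2 > 1, so 110 is not a unit in Z/358Z. In Z/nZ every nonzero non-unit is a zero-divisor: explicitly, take b = 358/gcd = 179 ≠ 0 (mod 358); then 110·179 = 19690 = 55·358, i.e. 110·179 ≡ 0 (mod 358). So 110 is a zero-divisor.

Final answer: YES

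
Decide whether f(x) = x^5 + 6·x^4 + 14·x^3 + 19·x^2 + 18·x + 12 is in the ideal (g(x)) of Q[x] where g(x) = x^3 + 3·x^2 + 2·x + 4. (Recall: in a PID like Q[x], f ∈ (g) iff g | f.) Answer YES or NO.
In Q[x] the ideal (g) consists of all multiples of g, so f ∈ (g) iff g | f, i.e. iff the remainder of f on division by g is 0. Divide f by g (g is monic, so eliminate the leading term of the running remainder at each step):
  leading term x^5: subtract (x^2)·g(x) = x^5 + 3·x^4 + 2·x^3 + 4·x^2, leaving 3·x^4 + 12·x^3 + 15·x^2 + 18·x + 12
  leading term 3·x^4: subtract (3·x)·g(x) = 3·x^4 + 9·x^3 + 6·x^2 + 12·x, leaving 3·x^3 + 9·x^2 + 6·x + 12
  leading term 3·x^3: subtract (3)·g(x) = 3·x^3 + 9·x^2 + 6·x + 12, leaving 0
The remainder is 0, so f(x) = g(x) · h(x) with h(x) = x^2 + 3·x + 3. Hence g | f, i.e. f ∈ (g).

Final answer: YES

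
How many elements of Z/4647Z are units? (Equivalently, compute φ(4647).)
An element a ∈ Z/4647Z is a unit iff gcd(a, 4647) = 1, so the number of units is φ(4647). φ is multiplicative, with φ(p^e) = p^e − p^(e−1). Factorise 4647 = 3 · 1549. Then
  φ(4647) = (3 − 1) · (1549 − 1) = 2 · 1548 = 3096.

Final answer: Z/4647Z has φ(4647) = 3096 units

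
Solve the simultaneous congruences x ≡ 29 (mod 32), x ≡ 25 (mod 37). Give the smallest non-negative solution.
The moduli 32, 37 are pairwise coprime, so by the CRT there is a unique solution mod 32·37 = 1184.
Solve by successive substitution. Start with x ≡ 29 (mod 32).
  Combine with x ≡ 25 (mod 37): write x = 29 + 32·t and require 29 + 32·t ≡ 25 (mod 37), i.e. 32·t ≡ 25 − 29 ≡ 33 (mod 37). Since 32^(−1) ≡ 22 (mod 37), t ≡ 22·33 ≡ 23 (mod 37). So x ≡ 29 + 32·23 = 765 (mod 1184).
Unique solution in [0, 1184): x = 765.

Final answer: x ≡ 765 (mod 1184); the representative in [0, 1184) is 765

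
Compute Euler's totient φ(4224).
φ is multiplicative, with φ(p^e) = p^e − p^(e−1). Factorise 4224 = 2^7 · 3 · 11. Then
  φ(4224) = (2^7 − 2^6) · (3 − 1) · (11 − 1) = 64 · 2 · 10 = 1280.

Final answer: φ(4224) = 1280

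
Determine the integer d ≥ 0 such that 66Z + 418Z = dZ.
(66, 418) = (22); d = 22

In the PID Z, (a, b) is generated by gcd(a, b). Compute gcd(418, 66) with the extended Euclidean algorithm, tracking rows (r, s, t) with s·418 + t·66 = r:
  row A: (418, 1, 0)   [1·418 + 0·66 = 418]
  row B: (66, 0, 1)   [0·418 + 1·66 = 66]
  418 = 6·66 + 22   → row C = row A − 6·row B = (22, 1, −6)   [check: 1·418 − 6·66 = 22]
  66 = 3·22 + 0   → remainder 0, stop. gcd = 22 (last nonzero row C).
So gcd(66, 418) = 22, with Bézout identity 1·418 − 6·66 = 22. Containment (⊇): the Bézout identity exhibits 22 as an element of (66, 418), giving (22) ⊆ (66, 418). Containment (⊆): since 22 | 66 and 22 | 418 (66 = 22·3, 418 = 22·19), every Z-linear combination of 66 and 418 is divisible by 22, so (66, 418) ⊆ (22). Therefore (66, 418) = (22), d = 22.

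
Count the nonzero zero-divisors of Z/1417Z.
In Z/1417Z each nonzero element is either a unit (gcd with 1417 is 1) or a zero-divisor (gcd > 1). The number of units is φ(1417): factorise 1417 = 13 · 109, so φ(1417) = (13 − 1) · (109 − 1) = 12 · 108 = 1296. The nonzero elements number 1417 − 1 = 1416. Hence the nonzero zero-divisors number 1416 − 1296 = 120.

Final answer: Z/1417Z has 120 nonzero zero-divisors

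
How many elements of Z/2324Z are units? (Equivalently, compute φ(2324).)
An element a ∈ Z/2324Z is a unit iff gcd(a, 2324) = 1, so the number of units is φ(2324). φ is multiplicative, with φ(p^e) = p^e − p^(e−1). Factorise 2324 = 2^2 · 7 · 83. Then
  φ(2324) = (2^2 − 2^1) · (7 − 1) · (83 − 1) = 2 · 6 · 82 = 984.

Final answer: Z/2324Z has φ(2324) = 984 units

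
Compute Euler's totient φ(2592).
φ(2592) = 864

φ is multiplicative, with φ(p^e) = p^e − p^(e−1). Factorise 2592 = 2^5 · 3^4. Then
  φ(2592) = (2^5 − 2^4) · (3^4 − 3^3) = 16 · 54 = 864.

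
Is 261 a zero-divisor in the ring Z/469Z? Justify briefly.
gcd(261, 469) = 1, so 261 is a unit in Z/469Z (it has a multiplicative inverse). A unit cannot be a zero-divisor: if 261·b ≡ 0 then multiplying both sides by 261^(−1) gives b ≡ 0. So 261 is not a zero-divisor.

Final answer: NO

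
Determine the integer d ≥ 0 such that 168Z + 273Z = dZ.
In the PID Z, (a, b) is generated by gcd(a, b). Compute gcd(273, 168) with the extended Euclidean algorithm, tracking rows (r, s, t) with s·273 + t·168 = r:
  row A: (273, 1, 0)   [1·273 + 0·168 = 273]
  row B: (168, 0, 1)   [0·273 + 1·168 = 168]
  273 = 1·168 + 105   → row C = row A − 1·row B = (105, 1, −1)   [check: 1·273 − 1·168 = 105]
  168 = 1·105 + 63   → row D = row B − 1·row C = (63, −1, 2)   [check: −1·273 + 2·168 = 63]
  105 = 1·63 + 42   → row E = row C − 1·row D = (42, 2, −3)   [check: 2·273 − 3·168 = 42]
  63 = 1·42 + 21   → row F = row D − 1·row E = (21, −3, 5)   [check: −3·273 + 5·168 = 21]
  42 = 2·21 + 0   → remainder 0, stop. gcd = 21 (last nonzero row F).
So gcd(168, 273) = 21, with Bézout identity −3·273 + 5·168 = 21. Containment (⊇): the Bézout identity exhibits 21 as an element of (168, 273), giving (21) ⊆ (168, 273). Containment (⊆): since 21 | 168 and 21 | 273 (168 = 21·8, 273 = 21·13), every Z-linear combination of 168 and 273 is divisible by 21, so (168, 273) ⊆ (21). Therefore (168, 273) = (21), d = 21.

Final answer: (168, 273) = (21); d = 21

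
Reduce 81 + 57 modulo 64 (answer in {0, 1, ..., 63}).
10

Reduce the summands first: 81 ≡ 17 (mod 64), so 81 + 57 ≡ 17 + 57 (mod 64). 17 + 57 = 74; 74 = 1·64 + 10, so (81 + 57) mod 64 = 10.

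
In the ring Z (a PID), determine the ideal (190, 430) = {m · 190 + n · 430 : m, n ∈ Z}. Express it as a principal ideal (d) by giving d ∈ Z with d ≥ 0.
In the PID Z, (a, b) is generated by gcd(a, b). Compute gcd(430, 190) with the extended Euclidean algorithm, tracking rows (r, s, t) with s·430 + t·190 = r:
  row A: (430, 1, 0)   [1·430 + 0·190 = 430]
  row B: (190, 0, 1)   [0·430 + 1·190 = 190]
  430 = 2·190 + 50   → row C = row A − 2·row B = (50, 1, −2)   [check: 1·430 − 2·190 = 50]
  190 = 3·50 + 40   → row D = row B − 3·row C = (40, −3, 7)   [check: −3·430 + 7·190 = 40]
  50 = 1·40 + 10   → row E = row C − 1·row D = (10, 4, −9)   [check: 4·430 − 9·190 = 10]
  40 = 4·10 + 0   → remainder 0, stop. gcd = 10 (last nonzero row E).
So gcd(190, 430) = 10, with Bézout identity 4·430 − 9·190 = 10. Containment (⊇): the Bézout identity exhibits 10 as an element of (190, 430), giving (10) ⊆ (190, 430). Containment (⊆): since 10 | 190 and 10 | 430 (190 = 10·19, 430 = 10·43), every Z-linear combination of 190 and 430 is divisible by 10, so (190, 430) ⊆ (10). Therefore (190, 430) = (10), d = 10.

Final answer: (190, 430) = (10); d = 10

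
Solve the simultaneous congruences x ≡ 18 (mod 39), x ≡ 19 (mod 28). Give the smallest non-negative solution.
The moduli 39, 28 are pairwise coprime, so by the CRT there is a unique solution mod 39·28 = 1092.
Solve by successive substitution. Start with x ≡ 18 (mod 39).
  Combine with x ≡ 19 (mod 28): write x = 18 + 39·t and require 18 + 39·t ≡ 19 (mod 28), i.e. 39·t ≡ 19 − 18 ≡ 1 (mod 28). Since 39^(−1) ≡ 23 (mod 28) (39 ≡ 11 (mod 28)), t ≡ 23·1 ≡ 23 (mod 28). So x ≡ 18 + 39·23 = 915 (mod 1092).
Unique solution in [0, 1092): x = 915.

Final answer: x ≡ 915 (mod 1092); the representative in [0, 1092) is 915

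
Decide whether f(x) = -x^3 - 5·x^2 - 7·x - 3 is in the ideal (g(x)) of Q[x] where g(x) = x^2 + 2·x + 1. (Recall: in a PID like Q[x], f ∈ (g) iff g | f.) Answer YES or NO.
In Q[x] the ideal (g) consists of all multiples of g, so f ∈ (g) iff g | f, i.e. iff the remainder of f on division by g is 0. Divide f by g (g is monic, so eliminate the leading term of the running remainder at each step):
  leading term -x^3: subtract (-x)·g(x) = -x^3 - 2·x^2 - x, leaving -3·x^2 - 6·x - 3
  leading term -3·x^2: subtract (-3)·g(x) = -3·x^2 - 6·x - 3, leaving 0
The remainder is 0, so f(x) = g(x) · h(x) with h(x) = -x - 3. Hence g | f, i.e. f ∈ (g).

Final answer: YES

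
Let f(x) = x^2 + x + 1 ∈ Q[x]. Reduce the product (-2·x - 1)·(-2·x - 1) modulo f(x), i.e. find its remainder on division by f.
First multiply in Q[x] without reducing: a · b = 4·x^2 + 4·x + 1. Now divide by f(x) = x^2 + x + 1, eliminating the leading term at each step:
  leading term 4·x^2: subtract (4)·f(x) = 4·x^2 + 4·x + 4, leaving -3
The degree is now < 2, so this is the remainder. Hence a · b ≡ -3 in Q[x]/(f).

Final answer: a · b ≡ -3 (mod f(x))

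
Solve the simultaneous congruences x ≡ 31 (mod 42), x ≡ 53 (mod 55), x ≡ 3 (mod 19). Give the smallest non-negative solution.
The moduli 42, 55, 19 are pairwise coprime, so by the CRT there is a unique solution mod 42·55·19 = 43890.
Solve by successive substitution. Start with x ≡ 31 (mod 42).
  Combine with x ≡ 53 (mod 55): write x = 31 + 42·t and require 31 + 42·t ≡ 53 (mod 55), i.e. 42·t ≡ 53 − 31 ≡ 22 (mod 55). Since 42^(−1) ≡ 38 (mod 55), t ≡ 38·22 ≡ 11 (mod 55). So x ≡ 31 + 42·11 = 493 (mod 2310).
  Combine with x ≡ 3 (mod 19): write x = 493 + 2310·t and require 493 + 2310·t ≡ 3 (mod 19), i.e. 2310·t ≡ 3 − 493 ≡ 4 (mod 19). Since 2310^(−1) ≡ 7 (mod 19) (2310 ≡ 11 (mod 19)), t ≡ 7·4 ≡ 9 (mod 19). So x ≡ 493 + 2310·9 = 21283 (mod 43890).
Unique solution in [0, 43890): x = 21283.

Final answer: x ≡ 21283 (mod 43890); the representative in [0, 43890) is 21283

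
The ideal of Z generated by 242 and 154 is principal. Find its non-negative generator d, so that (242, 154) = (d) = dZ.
(242, 154) = (22); d = 22

In the PID Z, (a, b) is generated by gcd(a, b). Compute gcd(242, 154) with the extended Euclidean algorithm, tracking rows (r, s, t) with s·242 + t·154 = r:
  row A: (242, 1, 0)   [1·242 + 0·154 = 242]
  row B: (154, 0, 1)   [0·242 + 1·154 = 154]
  242 = 1·154 + 88   → row C = row A − 1·row B = (88, 1, −1)   [check: 1·242 − 1·154 = 88]
  154 = 1·88 + 66   → row D = row B − 1·row C = (66, −1, 2)   [check: −1·242 + 2·154 = 66]
  88 = 1·66 + 22   → row E = row C − 1·row D = (22, 2, −3)   [check: 2·242 − 3·154 = 22]
  66 = 3·22 + 0   → remainder 0, stop. gcd = 22 (last nonzero row E).
So gcd(242, 154) = 22, with Bézout identity 2·242 − 3·154 = 22. Containment (⊇): the Bézout identity exhibits 22 as an element of (242, 154), giving (22) ⊆ (242, 154). Containment (⊆): since 22 | 242 and 22 | 154 (242 = 22·11, 154 = 22·7), every Z-linear combination of 242 and 154 is divisible by 22, so (242, 154) ⊆ (22). Therefore (242, 154) = (22), d = 22.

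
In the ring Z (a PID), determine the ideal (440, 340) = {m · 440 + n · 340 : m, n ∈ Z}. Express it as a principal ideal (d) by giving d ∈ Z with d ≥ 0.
(440, 340) = (20); d = 20

In the PID Z, (a, b) is generated by gcd(a, b). Compute gcd(440, 340) with the extended Euclidean algorithm, tracking rows (r, s, t) with s·440 + t·340 = r:
  row A: (440, 1, 0)   [1·440 + 0·340 = 440]
  row B: (340, 0, 1)   [0·440 + 1·340 = 340]
  440 = 1·340 + 100   → row C = row A − 1·row B = (100, 1, −1)   [check: 1·440 − 1·340 = 100]
  340 = 3·100 + 40   → row D = row B − 3·row C = (40, −3, 4)   [check: −3·440 + 4·340 = 40]
  100 = 2·40 + 20   → row E = row C − 2·row D = (20, 7, −9)   [check: 7·440 − 9·340 = 20]
  40 = 2·20 + 0   → remainder 0, stop. gcd = 20 (last nonzero row E).
So gcd(440, 340) = 20, with Bézout identity 7·440 − 9·340 = 20. Containment (⊇): the Bézout identity exhibits 20 as an element of (440, 340), giving (20) ⊆ (440, 340). Containment (⊆): since 20 | 440 and 20 | 340 (440 = 20·22, 340 = 20·17), every Z-linear combination of 440 and 340 is divisible by 20, so (440, 340) ⊆ (20). Therefore (440, 340) = (20), d = 20.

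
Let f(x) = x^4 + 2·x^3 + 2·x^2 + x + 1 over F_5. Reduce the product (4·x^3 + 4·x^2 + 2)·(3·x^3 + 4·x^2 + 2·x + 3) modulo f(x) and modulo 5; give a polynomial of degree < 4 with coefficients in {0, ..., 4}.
a · b ≡ 2·x^3 + 3·x + 4 (mod f(x))

Multiply as integer polynomials: a · b = 12·x^6 + 28·x^5 + 24·x^4 + 26·x^3 + 20·x^2 + 4·x + 6. Reducing coefficients mod 5: a · b ≡ 2·x^6 + 3·x^5 + 4·x^4 + x^3 + 4·x + 1. Now divide by f(x) = x^4 + 2·x^3 + 2·x^2 + x + 1 in F_5[x], eliminating the leading term at each step:
  leading term 2·x^6: subtract (2·x^2)·f(x) = 2·x^6 + 4·x^5 + 4·x^4 + 2·x^3 + 2·x^2, leaving 4·x^5 + 4·x^3 + 3·x^2 + 4·x + 1 (coefficients mod 5)
  leading term 4·x^5: subtract (4·x)·f(x) = 4·x^5 + 3·x^4 + 3·x^3 + 4·x^2 + 4·x, leaving 2·x^4 + x^3 + 4·x^2 + 1 (coefficients mod 5)
  leading term 2·x^4: subtract (2)·f(x) = 2·x^4 + 4·x^3 + 4·x^2 + 2·x + 2, leaving 2·x^3 + 3·x + 4 (coefficients mod 5)
The degree is now < 4, so this is the remainder. Hence a · b ≡ 2·x^3 + 3·x + 4 in F_5[x]/(f).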